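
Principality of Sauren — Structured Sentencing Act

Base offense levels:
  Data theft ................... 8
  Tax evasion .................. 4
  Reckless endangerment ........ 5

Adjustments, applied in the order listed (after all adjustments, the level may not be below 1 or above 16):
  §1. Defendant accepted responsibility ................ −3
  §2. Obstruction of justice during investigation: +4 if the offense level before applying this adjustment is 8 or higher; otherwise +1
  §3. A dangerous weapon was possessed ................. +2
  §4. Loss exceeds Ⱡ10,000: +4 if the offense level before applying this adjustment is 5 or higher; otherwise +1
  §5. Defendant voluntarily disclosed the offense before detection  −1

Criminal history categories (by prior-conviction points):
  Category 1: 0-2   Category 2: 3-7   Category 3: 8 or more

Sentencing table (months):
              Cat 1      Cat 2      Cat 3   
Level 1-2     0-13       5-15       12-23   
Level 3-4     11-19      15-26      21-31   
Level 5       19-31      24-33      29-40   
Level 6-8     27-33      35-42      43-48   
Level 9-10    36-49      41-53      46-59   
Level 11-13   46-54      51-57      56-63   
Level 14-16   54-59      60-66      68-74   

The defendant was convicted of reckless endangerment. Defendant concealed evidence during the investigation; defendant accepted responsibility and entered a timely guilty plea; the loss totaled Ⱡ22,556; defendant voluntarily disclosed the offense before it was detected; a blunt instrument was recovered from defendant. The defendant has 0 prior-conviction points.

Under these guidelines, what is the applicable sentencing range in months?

27-33 months

Base offense level for reckless endangerment: 5.
§1 applies: 5 − 3 = 2.
§2 applies (level before this adjustment is 2 < 8, so +1): 2 + 1 = 3.
§3 applies: 3 + 2 = 5.
§4 applies (level before this adjustment is 5 ≥ 5, so +4): 5 + 4 = 9.
§5 applies: 9 − 1 = 8.
Final offense level: 8.
Criminal history: 0 prior points → Category 1 (0-2).
Level 8 falls in the 6-8 band.
Grid: Level 6-8 × Category 1 = 27-33 months.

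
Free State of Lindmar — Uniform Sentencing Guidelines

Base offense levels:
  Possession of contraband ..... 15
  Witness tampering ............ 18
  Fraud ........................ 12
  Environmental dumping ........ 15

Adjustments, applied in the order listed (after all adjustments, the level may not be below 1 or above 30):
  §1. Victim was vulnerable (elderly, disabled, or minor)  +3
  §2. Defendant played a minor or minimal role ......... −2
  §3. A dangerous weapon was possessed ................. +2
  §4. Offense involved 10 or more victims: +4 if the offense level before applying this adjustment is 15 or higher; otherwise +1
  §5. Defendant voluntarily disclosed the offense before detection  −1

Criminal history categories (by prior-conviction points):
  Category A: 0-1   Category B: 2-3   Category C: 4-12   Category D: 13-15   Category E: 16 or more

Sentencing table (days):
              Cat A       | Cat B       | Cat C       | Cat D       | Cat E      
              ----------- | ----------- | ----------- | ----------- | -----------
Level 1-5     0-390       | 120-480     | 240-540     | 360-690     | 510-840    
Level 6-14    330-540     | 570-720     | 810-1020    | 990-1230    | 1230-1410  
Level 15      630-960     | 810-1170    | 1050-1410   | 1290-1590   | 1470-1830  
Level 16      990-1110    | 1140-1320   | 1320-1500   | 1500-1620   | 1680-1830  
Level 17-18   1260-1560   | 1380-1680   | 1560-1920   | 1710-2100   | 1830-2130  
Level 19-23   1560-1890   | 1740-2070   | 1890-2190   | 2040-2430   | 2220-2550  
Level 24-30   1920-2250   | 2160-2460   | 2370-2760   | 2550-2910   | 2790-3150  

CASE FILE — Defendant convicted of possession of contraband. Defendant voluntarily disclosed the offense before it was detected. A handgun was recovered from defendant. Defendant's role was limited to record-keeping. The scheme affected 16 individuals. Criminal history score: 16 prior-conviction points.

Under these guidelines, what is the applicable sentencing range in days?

1830-2130 days

Base offense level for possession of contraband: 15.
§1 does not apply.
§2 applies: 15 − 2 = 13.
§3 applies: 13 + 2 = 15.
§4 applies (level before this adjustment is 15 ≥ 15, so +4): 15 + 4 = 19.
§5 applies: 19 − 1 = 18.
Final offense level: 18.
Criminal history: 16 prior points → Category E (16+).
Level 18 falls in the 17-18 band.
Grid: Level 17-18 × Category E = 1830-2130 days.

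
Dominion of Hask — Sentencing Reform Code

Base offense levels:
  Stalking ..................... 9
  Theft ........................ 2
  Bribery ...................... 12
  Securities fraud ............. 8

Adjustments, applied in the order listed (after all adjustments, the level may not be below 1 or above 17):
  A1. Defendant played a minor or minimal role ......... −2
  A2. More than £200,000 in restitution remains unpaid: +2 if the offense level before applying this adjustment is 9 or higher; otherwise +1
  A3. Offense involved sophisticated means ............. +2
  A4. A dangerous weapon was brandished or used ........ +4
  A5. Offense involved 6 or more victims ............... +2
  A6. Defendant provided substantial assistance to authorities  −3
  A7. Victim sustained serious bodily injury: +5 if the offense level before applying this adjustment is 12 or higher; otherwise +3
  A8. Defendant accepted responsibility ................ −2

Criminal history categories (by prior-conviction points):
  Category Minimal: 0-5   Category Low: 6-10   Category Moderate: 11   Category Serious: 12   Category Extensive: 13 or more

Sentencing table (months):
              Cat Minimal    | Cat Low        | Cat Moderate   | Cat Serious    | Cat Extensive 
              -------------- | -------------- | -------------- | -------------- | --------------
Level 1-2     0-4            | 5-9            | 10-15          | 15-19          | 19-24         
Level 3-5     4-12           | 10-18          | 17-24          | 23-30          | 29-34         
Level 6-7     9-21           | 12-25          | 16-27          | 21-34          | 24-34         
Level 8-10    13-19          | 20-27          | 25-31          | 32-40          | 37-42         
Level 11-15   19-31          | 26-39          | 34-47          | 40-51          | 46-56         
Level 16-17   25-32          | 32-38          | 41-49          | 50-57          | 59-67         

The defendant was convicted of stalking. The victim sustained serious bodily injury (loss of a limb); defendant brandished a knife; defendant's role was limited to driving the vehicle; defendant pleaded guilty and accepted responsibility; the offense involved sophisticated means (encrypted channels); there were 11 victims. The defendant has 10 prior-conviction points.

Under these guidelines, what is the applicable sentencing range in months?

Base offense level for stalking: 9.
A1 applies: 9 − 2 = 7.
A3 applies: 7 + 2 = 9.
A4 applies: 9 + 4 = 13.
A5 applies: 13 + 2 = 15.
A6 does not apply.
A7 applies (level before this adjustment is 15 ≥ 12, so +5): 15 + 5 = 20.
A8 applies: 20 − 2 = 18.
Level 18 exceeds the maximum of 17; capped at 17.
Final offense level: 17.
Criminal history: 10 prior points → Category Low (6-10).
Level 17 falls in the 16-17 band.
Grid: Level 16-17 × Category Low = 32-38 months.

32-38 months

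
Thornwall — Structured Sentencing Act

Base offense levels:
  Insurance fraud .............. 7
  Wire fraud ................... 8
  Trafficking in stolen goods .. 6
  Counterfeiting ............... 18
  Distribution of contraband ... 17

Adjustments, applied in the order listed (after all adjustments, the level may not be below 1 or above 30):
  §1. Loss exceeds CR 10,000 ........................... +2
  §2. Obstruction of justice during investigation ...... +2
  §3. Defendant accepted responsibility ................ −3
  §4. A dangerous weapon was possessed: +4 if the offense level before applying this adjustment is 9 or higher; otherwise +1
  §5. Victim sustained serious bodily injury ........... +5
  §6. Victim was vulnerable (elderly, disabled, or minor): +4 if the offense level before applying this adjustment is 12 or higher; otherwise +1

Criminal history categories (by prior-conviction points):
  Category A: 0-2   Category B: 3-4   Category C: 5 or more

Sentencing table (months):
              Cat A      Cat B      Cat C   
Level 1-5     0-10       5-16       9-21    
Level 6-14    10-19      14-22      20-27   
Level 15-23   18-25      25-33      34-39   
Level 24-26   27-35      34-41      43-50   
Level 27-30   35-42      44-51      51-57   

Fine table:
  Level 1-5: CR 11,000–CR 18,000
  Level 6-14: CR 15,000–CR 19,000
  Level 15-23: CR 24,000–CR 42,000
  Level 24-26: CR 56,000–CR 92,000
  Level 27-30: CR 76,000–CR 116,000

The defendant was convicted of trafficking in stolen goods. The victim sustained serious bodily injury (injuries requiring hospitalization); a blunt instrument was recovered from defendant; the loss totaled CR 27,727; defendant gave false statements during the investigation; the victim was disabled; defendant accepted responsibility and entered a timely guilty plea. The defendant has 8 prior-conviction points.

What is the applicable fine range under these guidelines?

CR 24,000–CR 42,000

Base offense level for trafficking in stolen goods: 6.
§1 applies: 6 + 2 = 8.
§2 applies: 8 + 2 = 10.
§3 applies: 10 − 3 = 7.
§4 applies (level before this adjustment is 7 < 9, so +1): 7 + 1 = 8.
§5 applies: 8 + 5 = 13.
§6 applies (level before this adjustment is 13 ≥ 12, so +4): 13 + 4 = 17.
Final offense level: 17.
Level 17 falls in the 15-23 band.
Fine table: Level 15-23 → CR 24,000–CR 42,000.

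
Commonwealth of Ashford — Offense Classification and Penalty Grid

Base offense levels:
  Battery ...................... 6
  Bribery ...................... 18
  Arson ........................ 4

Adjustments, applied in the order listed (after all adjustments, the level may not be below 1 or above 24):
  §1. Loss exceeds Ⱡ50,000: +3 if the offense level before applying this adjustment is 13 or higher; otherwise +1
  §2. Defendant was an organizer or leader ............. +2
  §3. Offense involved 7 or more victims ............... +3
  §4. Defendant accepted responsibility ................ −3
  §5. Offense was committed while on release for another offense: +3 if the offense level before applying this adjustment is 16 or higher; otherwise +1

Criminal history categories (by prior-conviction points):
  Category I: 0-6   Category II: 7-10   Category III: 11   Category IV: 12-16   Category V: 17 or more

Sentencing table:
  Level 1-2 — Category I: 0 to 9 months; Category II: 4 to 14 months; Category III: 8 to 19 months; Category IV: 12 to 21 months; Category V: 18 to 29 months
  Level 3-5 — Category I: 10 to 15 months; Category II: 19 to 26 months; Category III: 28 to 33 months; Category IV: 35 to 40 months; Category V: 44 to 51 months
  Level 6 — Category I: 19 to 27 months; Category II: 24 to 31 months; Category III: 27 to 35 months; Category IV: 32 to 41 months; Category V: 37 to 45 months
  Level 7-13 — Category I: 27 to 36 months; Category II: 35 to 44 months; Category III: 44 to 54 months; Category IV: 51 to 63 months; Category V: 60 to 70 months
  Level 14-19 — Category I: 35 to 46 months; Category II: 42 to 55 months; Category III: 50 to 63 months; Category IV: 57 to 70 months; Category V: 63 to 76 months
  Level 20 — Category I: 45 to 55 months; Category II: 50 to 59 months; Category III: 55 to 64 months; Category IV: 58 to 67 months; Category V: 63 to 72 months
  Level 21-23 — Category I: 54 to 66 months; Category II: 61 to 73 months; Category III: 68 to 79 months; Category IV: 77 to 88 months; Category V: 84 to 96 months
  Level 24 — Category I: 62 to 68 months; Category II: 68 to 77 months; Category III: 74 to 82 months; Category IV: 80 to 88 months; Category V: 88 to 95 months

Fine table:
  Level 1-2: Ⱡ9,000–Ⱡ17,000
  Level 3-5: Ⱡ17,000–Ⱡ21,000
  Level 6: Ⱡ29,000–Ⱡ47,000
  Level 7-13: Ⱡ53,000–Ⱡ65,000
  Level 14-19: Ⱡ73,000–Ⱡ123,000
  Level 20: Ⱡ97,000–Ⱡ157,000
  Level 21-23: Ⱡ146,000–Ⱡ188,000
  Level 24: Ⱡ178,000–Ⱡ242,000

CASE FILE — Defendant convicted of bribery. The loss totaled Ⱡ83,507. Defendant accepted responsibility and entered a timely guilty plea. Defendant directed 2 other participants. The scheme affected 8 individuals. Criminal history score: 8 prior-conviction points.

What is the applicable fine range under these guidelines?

Base offense level for bribery: 18.
§1 applies (level before this adjustment is 18 ≥ 13, so +3): 18 + 3 = 21.
§2 applies: 21 + 2 = 23.
§3 applies: 23 + 3 = 26.
§4 applies: 26 − 3 = 23.
Final offense level: 23.
Level 23 falls in the 21-23 band.
Fine table: Level 21-23 → Ⱡ146,000–Ⱡ188,000.

Ⱡ146,000–Ⱡ188,000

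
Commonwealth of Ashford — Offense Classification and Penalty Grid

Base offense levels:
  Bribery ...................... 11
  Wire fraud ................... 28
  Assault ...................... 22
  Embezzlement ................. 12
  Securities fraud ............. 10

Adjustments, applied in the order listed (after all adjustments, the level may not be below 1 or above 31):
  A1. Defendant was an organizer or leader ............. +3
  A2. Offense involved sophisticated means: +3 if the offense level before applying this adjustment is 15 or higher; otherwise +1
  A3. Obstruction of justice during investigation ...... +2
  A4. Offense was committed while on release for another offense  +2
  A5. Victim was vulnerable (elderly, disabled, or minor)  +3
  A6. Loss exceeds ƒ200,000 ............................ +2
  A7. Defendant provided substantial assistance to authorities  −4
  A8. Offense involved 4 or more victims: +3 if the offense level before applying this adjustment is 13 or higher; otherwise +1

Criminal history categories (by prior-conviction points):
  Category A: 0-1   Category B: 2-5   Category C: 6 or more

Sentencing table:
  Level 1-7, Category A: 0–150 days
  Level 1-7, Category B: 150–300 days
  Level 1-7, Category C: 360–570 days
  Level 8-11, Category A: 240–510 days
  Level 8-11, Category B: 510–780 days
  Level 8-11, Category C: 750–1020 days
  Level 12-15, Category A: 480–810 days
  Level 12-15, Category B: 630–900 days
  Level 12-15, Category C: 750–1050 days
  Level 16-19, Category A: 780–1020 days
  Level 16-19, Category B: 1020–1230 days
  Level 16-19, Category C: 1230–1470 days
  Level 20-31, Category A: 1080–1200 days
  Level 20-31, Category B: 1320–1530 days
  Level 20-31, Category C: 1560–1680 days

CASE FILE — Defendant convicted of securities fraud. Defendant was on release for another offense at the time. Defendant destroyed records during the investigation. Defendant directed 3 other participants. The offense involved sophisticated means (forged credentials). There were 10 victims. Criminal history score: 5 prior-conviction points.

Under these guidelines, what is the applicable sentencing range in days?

Base offense level for securities fraud: 10.
A1 applies: 10 + 3 = 13.
A2 applies (level before this adjustment is 13 < 15, so +1): 13 + 1 = 14.
A3 applies: 14 + 2 = 16.
A4 applies: 16 + 2 = 18.
A6 does not apply.
A7 does not apply.
A8 applies (level before this adjustment is 18 ≥ 13, so +3): 18 + 3 = 21.
Final offense level: 21.
Criminal history: 5 prior points → Category B (2-5).
Level 21 falls in the 20-31 band.
Grid: Level 20-31 × Category B = 1320-1530 days.

1320-1530 days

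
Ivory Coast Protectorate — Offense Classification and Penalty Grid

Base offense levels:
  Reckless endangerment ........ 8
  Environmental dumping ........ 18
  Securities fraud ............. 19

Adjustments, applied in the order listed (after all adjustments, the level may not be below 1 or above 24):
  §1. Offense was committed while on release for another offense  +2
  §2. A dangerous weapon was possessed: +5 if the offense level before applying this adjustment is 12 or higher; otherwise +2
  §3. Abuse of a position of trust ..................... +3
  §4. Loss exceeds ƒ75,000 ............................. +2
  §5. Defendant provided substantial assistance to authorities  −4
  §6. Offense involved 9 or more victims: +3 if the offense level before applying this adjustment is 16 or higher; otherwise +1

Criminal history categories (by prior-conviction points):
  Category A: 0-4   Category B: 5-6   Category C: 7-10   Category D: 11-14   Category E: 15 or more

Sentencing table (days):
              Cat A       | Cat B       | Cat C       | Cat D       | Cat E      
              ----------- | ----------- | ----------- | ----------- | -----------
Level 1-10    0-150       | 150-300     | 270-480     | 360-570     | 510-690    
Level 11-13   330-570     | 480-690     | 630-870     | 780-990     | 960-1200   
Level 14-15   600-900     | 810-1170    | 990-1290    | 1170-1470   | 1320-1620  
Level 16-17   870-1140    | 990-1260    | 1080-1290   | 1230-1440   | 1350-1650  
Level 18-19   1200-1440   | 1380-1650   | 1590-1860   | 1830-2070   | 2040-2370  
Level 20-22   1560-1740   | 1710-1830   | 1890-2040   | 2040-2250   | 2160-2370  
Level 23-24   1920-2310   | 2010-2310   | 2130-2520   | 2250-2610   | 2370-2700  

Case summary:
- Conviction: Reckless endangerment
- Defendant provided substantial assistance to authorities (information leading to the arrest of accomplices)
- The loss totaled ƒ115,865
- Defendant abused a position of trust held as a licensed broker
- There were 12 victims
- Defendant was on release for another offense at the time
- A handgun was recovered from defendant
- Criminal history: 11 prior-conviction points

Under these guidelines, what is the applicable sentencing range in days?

1170-1470 days

Base offense level for reckless endangerment: 8.
§1 applies: 8 + 2 = 10.
§2 applies (level before this adjustment is 10 < 12, so +2): 10 + 2 = 12.
§3 applies: 12 + 3 = 15.
§4 applies: 15 + 2 = 17.
§5 applies: 17 − 4 = 13.
§6 applies (level before this adjustment is 13 < 16, so +1): 13 + 1 = 14.
Final offense level: 14.
Criminal history: 11 prior points → Category D (11-14).
Level 14 falls in the 14-15 band.
Grid: Level 14-15 × Category D = 1170-1470 days.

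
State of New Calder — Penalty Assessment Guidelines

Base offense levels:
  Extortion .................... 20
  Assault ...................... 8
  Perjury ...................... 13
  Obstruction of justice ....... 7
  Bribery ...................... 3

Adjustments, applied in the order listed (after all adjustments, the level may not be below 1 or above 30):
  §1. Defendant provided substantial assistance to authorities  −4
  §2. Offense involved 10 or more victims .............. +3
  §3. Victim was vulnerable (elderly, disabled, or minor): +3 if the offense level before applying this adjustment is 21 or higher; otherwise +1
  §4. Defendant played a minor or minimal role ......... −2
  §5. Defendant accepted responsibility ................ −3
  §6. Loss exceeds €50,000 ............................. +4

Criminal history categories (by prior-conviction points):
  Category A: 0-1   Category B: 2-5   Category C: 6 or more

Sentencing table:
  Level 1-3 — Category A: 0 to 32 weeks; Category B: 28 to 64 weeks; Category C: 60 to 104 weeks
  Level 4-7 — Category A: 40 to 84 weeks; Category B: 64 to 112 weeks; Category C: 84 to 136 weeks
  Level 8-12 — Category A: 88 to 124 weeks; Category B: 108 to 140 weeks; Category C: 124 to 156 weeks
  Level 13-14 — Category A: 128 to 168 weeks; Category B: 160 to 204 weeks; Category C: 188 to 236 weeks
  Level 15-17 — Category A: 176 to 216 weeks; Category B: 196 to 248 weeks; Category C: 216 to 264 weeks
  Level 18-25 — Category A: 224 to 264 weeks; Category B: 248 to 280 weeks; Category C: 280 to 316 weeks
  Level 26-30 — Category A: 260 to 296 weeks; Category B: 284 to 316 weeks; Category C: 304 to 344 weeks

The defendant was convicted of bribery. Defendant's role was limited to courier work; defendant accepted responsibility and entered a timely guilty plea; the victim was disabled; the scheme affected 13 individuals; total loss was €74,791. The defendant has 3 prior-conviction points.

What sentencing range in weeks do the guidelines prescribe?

64-112 weeks

Base offense level for bribery: 3.
§2 applies: 3 + 3 = 6.
§3 applies (level before this adjustment is 6 < 21, so +1): 6 + 1 = 7.
§4 applies: 7 − 2 = 5.
§5 applies: 5 − 3 = 2.
§6 applies: 2 + 4 = 6.
Final offense level: 6.
Criminal history: 3 prior points → Category B (2-5).
Level 6 falls in the 4-7 band.
Grid: Level 4-7 × Category B = 64-112 weeks.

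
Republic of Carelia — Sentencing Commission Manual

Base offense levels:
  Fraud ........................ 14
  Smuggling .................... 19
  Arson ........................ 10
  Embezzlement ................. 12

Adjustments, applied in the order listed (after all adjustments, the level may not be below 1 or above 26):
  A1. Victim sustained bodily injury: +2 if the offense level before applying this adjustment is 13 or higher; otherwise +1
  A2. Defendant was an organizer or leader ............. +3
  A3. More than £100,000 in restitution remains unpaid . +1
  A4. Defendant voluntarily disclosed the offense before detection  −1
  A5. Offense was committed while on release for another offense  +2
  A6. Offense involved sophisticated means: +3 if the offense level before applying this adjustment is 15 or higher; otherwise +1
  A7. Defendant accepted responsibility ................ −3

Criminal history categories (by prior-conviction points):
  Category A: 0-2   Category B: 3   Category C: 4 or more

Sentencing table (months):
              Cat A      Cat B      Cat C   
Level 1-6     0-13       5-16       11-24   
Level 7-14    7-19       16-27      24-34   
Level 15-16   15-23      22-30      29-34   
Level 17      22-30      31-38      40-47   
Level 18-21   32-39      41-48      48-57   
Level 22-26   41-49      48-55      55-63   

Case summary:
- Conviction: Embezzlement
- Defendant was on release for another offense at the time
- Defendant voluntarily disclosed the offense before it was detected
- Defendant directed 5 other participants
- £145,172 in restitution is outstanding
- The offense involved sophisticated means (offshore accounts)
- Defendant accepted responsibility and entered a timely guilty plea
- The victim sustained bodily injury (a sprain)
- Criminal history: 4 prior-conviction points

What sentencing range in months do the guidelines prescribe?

Base offense level for embezzlement: 12.
A1 applies (level before this adjustment is 12 < 13, so +1): 12 + 1 = 13.
A2 applies: 13 + 3 = 16.
A3 applies: 16 + 1 = 17.
A4 applies: 17 − 1 = 16.
A5 applies: 16 + 2 = 18.
A6 applies (level before this adjustment is 18 ≥ 15, so +3): 18 + 3 = 21.
A7 applies: 21 − 3 = 18.
Final offense level: 18.
Criminal history: 4 prior points → Category C (4+).
Level 18 falls in the 18-21 band.
Grid: Level 18-21 × Category C = 48-57 months.

48-57 months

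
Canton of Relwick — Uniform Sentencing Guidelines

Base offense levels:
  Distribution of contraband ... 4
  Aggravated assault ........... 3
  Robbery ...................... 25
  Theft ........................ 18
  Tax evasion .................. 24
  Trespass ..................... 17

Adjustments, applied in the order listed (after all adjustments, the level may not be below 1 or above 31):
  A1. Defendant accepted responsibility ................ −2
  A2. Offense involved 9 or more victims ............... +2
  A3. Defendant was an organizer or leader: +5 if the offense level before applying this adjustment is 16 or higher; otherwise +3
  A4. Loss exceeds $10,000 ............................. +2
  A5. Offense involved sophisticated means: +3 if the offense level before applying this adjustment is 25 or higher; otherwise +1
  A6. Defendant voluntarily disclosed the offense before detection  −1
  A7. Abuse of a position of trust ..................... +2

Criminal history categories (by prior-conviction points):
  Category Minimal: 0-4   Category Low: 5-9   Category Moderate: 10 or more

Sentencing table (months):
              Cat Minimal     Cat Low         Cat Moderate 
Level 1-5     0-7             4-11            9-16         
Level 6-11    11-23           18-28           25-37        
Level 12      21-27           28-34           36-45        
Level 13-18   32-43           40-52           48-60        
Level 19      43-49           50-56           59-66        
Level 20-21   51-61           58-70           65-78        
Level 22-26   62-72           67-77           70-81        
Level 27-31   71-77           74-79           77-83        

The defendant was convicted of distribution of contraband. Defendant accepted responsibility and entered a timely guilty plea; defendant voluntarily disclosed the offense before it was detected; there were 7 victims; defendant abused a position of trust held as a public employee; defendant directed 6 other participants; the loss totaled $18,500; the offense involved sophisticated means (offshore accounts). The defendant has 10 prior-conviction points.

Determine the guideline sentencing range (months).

Base offense level for distribution of contraband: 4.
A1 applies: 4 − 2 = 2.
A3 applies (level before this adjustment is 2 < 16, so +3): 2 + 3 = 5.
A4 applies: 5 + 2 = 7.
A5 applies (level before this adjustment is 7 < 25, so +1): 7 + 1 = 8.
A6 applies: 8 − 1 = 7.
A7 applies: 7 + 2 = 9.
Final offense level: 9.
Criminal history: 10 prior points → Category Moderate (10+).
Level 9 falls in the 6-11 band.
Grid: Level 6-11 × Category Moderate = 25-37 months.

25-37 months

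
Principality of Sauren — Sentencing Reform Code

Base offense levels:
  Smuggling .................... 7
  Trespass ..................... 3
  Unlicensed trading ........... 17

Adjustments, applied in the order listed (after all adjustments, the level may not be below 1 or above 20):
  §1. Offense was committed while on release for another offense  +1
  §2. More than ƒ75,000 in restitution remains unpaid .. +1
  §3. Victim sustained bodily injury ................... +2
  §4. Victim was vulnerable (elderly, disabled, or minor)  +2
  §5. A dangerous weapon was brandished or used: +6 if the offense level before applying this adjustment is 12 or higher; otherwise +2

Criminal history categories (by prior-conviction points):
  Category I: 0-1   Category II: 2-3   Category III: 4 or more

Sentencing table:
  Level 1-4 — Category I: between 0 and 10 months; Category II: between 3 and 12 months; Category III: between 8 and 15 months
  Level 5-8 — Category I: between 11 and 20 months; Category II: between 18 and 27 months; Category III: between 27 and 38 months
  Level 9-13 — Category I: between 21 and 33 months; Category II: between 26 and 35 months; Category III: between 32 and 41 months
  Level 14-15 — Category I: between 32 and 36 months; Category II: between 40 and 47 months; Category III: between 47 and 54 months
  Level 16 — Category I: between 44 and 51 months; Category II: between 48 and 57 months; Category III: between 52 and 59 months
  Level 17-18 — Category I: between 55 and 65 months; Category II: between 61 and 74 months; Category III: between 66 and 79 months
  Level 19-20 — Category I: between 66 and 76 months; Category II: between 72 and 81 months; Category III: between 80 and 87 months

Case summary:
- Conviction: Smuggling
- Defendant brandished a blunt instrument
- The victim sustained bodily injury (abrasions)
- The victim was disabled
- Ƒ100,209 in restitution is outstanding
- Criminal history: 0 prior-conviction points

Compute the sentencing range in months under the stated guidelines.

Base offense level for smuggling: 7.
§2 applies: 7 + 1 = 8.
§3 applies: 8 + 2 = 10.
§4 applies: 10 + 2 = 12.
§5 applies (level before this adjustment is 12 ≥ 12, so +6): 12 + 6 = 18.
Final offense level: 18.
Criminal history: 0 prior points → Category I (0-1).
Level 18 falls in the 17-18 band.
Grid: Level 17-18 × Category I = 55-65 months.

55-65 months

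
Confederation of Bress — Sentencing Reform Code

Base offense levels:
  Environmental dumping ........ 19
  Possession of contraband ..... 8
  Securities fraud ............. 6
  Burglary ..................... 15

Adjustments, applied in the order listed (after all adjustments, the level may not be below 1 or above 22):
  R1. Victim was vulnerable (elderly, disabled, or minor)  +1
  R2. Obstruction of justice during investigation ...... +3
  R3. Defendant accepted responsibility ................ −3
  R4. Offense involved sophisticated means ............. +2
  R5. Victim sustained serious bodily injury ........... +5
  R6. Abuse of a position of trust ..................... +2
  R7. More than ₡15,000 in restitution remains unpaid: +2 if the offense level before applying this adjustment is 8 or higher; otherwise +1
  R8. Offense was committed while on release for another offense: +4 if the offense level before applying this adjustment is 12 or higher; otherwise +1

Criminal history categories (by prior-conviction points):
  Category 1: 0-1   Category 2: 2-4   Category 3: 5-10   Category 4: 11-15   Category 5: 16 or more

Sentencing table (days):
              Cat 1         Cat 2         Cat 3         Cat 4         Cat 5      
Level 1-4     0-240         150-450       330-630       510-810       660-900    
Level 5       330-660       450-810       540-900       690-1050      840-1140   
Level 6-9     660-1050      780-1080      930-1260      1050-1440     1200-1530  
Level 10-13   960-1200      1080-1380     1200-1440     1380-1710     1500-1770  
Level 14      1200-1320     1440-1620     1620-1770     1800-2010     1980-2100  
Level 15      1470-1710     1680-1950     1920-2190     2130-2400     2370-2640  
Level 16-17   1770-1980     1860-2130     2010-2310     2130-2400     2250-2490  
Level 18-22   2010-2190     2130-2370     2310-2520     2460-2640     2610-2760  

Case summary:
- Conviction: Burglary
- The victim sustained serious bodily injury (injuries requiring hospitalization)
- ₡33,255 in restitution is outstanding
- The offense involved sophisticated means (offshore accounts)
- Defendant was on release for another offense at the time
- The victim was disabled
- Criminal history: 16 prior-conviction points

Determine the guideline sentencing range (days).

Base offense level for burglary: 15.
R1 applies: 15 + 1 = 16.
R4 applies: 16 + 2 = 18.
R5 applies: 18 + 5 = 23.
R6 does not apply.
R7 applies (level before this adjustment is 23 ≥ 8, so +2): 23 + 2 = 25.
R8 applies (level before this adjustment is 25 ≥ 12, so +4): 25 + 4 = 29.
Level 29 exceeds the maximum of 22; capped at 22.
Final offense level: 22.
Criminal history: 16 prior points → Category 5 (16+).
Level 22 falls in the 18-22 band.
Grid: Level 18-22 × Category 5 = 2610-2760 days.

2610-2760 days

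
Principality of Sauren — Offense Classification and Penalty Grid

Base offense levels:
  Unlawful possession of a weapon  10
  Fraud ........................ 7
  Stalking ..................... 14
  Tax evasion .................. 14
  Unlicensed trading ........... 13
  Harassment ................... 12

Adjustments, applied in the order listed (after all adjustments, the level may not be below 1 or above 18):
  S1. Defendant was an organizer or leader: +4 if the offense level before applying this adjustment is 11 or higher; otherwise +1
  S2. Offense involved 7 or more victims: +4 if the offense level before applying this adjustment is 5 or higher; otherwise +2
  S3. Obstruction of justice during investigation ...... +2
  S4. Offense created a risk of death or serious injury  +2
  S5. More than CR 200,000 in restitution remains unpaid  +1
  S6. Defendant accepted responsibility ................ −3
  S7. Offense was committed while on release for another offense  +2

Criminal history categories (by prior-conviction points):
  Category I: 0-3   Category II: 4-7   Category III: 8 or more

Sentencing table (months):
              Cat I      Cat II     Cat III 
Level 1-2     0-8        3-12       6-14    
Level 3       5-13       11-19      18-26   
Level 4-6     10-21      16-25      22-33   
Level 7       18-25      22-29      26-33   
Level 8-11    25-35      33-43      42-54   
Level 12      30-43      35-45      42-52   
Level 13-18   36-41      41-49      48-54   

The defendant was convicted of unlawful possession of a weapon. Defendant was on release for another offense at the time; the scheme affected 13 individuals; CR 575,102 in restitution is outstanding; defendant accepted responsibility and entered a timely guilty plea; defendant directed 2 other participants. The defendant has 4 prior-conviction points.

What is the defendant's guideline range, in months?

41-49 months

Base offense level for unlawful possession of a weapon: 10.
S1 applies (level before this adjustment is 10 < 11, so +1): 10 + 1 = 11.
S2 applies (level before this adjustment is 11 ≥ 5, so +4): 11 + 4 = 15.
S3 does not apply.
S5 applies: 15 + 1 = 16.
S6 applies: 16 − 3 = 13.
S7 applies: 13 + 2 = 15.
Final offense level: 15.
Criminal history: 4 prior points → Category II (4-7).
Level 15 falls in the 13-18 band.
Grid: Level 13-18 × Category II = 41-49 months.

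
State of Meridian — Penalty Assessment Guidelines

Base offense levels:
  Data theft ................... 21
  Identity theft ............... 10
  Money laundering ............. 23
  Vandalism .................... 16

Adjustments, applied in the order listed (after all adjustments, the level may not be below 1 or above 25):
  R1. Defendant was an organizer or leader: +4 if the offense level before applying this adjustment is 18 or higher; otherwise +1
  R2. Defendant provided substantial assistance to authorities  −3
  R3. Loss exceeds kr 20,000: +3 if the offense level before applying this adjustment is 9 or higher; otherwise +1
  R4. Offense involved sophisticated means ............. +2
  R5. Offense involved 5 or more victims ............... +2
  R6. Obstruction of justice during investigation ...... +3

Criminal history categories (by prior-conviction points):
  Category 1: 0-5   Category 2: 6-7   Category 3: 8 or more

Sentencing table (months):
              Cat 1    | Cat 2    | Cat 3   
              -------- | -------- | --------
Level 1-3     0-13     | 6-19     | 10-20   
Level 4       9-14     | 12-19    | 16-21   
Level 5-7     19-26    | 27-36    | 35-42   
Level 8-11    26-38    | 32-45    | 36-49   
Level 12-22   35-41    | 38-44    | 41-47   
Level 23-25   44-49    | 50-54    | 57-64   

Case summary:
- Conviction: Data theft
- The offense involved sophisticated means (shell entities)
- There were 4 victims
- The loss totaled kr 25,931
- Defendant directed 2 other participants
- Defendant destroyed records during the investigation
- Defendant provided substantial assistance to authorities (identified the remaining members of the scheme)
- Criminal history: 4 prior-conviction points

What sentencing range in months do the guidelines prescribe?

44-49 months

Base offense level for data theft: 21.
R1 applies (level before this adjustment is 21 ≥ 18, so +4): 21 + 4 = 25.
R2 applies: 25 − 3 = 22.
R3 applies (level before this adjustment is 22 ≥ 9, so +3): 22 + 3 = 25.
R4 applies: 25 + 2 = 27.
R6 applies: 27 + 3 = 30.
Level 30 exceeds the maximum of 25; capped at 25.
Final offense level: 25.
Criminal history: 4 prior points → Category 1 (0-5).
Level 25 falls in the 23-25 band.
Grid: Level 23-25 × Category 1 = 44-49 months.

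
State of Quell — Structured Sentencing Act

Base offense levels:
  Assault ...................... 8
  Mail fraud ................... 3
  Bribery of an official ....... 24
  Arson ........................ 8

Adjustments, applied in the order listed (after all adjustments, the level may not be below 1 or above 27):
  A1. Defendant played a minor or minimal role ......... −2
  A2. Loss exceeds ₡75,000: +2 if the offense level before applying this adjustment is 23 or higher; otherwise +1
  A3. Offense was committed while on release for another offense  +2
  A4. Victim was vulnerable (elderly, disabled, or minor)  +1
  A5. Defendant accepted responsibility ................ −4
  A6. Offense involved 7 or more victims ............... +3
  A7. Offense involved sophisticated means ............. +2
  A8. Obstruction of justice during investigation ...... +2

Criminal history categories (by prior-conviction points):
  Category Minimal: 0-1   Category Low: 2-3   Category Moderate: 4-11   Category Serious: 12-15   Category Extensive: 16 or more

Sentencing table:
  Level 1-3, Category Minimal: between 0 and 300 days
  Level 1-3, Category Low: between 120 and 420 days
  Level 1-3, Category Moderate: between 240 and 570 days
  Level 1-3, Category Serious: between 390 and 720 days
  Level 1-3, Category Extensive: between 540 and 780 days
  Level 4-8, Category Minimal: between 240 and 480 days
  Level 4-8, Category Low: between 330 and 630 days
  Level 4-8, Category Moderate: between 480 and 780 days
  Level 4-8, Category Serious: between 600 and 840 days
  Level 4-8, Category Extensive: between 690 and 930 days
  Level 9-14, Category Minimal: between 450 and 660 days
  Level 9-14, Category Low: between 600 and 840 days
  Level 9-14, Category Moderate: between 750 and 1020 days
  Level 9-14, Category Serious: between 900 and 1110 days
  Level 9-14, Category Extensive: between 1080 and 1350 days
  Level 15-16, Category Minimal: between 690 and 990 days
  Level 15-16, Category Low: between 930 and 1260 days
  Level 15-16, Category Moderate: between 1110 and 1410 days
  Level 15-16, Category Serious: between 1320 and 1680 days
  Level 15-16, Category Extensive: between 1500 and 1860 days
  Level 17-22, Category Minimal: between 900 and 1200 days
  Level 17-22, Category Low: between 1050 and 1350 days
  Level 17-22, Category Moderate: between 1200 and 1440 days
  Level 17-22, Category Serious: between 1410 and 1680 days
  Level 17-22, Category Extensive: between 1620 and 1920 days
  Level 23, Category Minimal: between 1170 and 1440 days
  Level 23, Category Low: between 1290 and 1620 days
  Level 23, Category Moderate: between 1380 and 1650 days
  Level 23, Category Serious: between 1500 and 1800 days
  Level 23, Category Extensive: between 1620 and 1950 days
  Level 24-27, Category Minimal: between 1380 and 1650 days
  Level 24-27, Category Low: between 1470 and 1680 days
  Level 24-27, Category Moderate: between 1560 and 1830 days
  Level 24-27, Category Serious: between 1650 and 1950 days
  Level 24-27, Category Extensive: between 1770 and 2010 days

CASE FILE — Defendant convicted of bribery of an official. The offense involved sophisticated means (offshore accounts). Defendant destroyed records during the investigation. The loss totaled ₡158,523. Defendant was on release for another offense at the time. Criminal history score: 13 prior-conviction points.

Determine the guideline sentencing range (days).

1650-1950 days

Base offense level for bribery of an official: 24.
A1 does not apply.
A2 applies (level before this adjustment is 24 ≥ 23, so +2): 24 + 2 = 26.
A3 applies: 26 + 2 = 28.
A4 does not apply.
A7 applies: 28 + 2 = 30.
A8 applies: 30 + 2 = 32.
Level 32 exceeds the maximum of 27; capped at 27.
Final offense level: 27.
Criminal history: 13 prior points → Category Serious (12-15).
Level 27 falls in the 24-27 band.
Grid: Level 24-27 × Category Serious = 1650-1950 days.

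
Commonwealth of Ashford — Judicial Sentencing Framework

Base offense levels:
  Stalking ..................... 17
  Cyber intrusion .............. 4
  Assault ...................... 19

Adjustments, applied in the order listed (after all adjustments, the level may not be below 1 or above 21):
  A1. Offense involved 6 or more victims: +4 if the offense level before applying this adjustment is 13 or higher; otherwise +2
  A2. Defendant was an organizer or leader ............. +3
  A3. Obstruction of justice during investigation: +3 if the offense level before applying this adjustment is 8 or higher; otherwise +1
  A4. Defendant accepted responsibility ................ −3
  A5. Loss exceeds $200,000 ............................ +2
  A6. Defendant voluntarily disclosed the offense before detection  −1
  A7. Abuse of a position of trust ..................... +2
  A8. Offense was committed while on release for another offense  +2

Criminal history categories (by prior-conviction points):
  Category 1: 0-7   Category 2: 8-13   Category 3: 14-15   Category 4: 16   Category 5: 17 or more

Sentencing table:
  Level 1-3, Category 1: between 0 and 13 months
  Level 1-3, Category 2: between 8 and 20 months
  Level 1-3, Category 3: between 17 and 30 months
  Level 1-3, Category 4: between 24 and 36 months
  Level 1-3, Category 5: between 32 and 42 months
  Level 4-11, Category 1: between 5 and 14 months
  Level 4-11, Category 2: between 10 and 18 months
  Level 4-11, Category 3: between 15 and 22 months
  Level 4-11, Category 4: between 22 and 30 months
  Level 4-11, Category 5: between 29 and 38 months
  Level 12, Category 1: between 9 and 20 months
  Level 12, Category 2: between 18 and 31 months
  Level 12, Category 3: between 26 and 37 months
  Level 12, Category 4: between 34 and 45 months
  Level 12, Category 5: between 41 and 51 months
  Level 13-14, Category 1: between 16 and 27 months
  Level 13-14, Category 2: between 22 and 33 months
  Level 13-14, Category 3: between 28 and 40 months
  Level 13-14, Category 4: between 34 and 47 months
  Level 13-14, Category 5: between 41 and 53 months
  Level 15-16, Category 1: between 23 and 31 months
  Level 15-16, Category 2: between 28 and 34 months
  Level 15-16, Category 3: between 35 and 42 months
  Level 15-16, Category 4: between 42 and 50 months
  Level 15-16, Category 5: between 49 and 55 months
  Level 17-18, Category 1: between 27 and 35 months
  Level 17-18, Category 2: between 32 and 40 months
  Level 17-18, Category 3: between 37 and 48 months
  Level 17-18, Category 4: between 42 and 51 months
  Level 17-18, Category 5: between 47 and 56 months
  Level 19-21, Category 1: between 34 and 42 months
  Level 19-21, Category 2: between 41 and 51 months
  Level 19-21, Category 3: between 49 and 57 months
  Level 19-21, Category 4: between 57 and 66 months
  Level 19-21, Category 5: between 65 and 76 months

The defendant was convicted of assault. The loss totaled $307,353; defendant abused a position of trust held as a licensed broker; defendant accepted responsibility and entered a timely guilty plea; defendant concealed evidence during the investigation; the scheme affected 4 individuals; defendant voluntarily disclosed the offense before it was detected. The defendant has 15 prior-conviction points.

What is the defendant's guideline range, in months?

Base offense level for assault: 19.
A3 applies (level before this adjustment is 19 ≥ 8, so +3): 19 + 3 = 22.
A4 applies: 22 − 3 = 19.
A5 applies: 19 + 2 = 21.
A6 applies: 21 − 1 = 20.
A7 applies: 20 + 2 = 22.
A8 does not apply.
Level 22 exceeds the maximum of 21; capped at 21.
Final offense level: 21.
Criminal history: 15 prior points → Category 3 (14-15).
Level 21 falls in the 19-21 band.
Grid: Level 19-21 × Category 3 = 49-57 months.

49-57 months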